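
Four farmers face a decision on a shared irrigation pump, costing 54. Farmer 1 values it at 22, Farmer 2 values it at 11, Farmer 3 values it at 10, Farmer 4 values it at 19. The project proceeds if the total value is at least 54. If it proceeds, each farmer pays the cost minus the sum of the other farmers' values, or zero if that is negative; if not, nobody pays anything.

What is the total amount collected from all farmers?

30

Total value 62 ≥ cost 54, so it is built.
Farmer 1: others sum to 40; max(0, 54 - 40) = 14.
Farmer 2: others sum to 51; max(0, 54 - 51) = 3.
Farmer 3: others sum to 52; max(0, 54 - 52) = 2.
Farmer 4: others sum to 43; max(0, 54 - 43) = 11.
Total collected = 14 + 3 + 2 + 11 = 30.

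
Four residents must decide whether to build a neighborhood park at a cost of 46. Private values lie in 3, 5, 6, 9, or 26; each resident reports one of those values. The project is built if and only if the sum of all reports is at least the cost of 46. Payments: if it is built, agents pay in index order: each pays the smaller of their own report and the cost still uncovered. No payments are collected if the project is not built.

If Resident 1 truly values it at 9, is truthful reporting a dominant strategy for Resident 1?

Consider the case where Resident 2 reports 3, Resident 3 reports 26 and Resident 4 reports 26.
Truthful report 9: project built, pays 9, utility 9 - 9 = 0.
Report 3 instead: project built, pays 3, utility 9 - 3 = 6.
Since 6 > 0, reporting 3 is strictly better here, so truthful reporting is not dominant.

No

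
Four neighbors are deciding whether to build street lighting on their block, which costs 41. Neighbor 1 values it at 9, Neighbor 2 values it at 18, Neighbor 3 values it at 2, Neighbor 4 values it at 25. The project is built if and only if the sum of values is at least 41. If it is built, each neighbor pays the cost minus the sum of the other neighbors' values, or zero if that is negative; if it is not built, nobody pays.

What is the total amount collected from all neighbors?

17

Total value 54 ≥ cost 41, so it is built.
Neighbor 1: others sum to 45; max(0, 41 - 45) = 0.
Neighbor 2: others sum to 36; max(0, 41 - 36) = 5.
Neighbor 3: others sum to 52; max(0, 41 - 52) = 0.
Neighbor 4: others sum to 29; max(0, 41 - 29) = 12.
Total collected = 0 + 5 + 0 + 12 = 17.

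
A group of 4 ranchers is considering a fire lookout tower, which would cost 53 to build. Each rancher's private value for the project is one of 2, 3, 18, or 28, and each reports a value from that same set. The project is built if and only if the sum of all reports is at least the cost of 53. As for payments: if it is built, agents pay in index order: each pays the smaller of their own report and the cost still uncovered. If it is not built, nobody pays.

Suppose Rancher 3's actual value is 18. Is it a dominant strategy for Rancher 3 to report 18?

No

Consider the case where Rancher 1 reports 2, Rancher 2 reports 28 and Rancher 4 reports 28.
Truthful report 18: project built, pays 18, utility 18 - 18 = 0.
Report 2 instead: project built, pays 2, utility 18 - 2 = 16.
Since 16 > 0, reporting 2 is strictly better here, so truthful reporting is not dominant.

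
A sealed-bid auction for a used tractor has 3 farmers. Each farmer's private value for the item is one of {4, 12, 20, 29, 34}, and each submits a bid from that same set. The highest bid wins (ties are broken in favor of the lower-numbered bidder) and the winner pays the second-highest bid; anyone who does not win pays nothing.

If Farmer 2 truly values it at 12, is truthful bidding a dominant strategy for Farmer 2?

Yes

Check each profile of the others' bids and compare truth against every alternative bid.
Others bid (4, 4): truth gives 8, best alternative gives 8.
Others bid (4, 12): truth gives 0, best alternative gives 0.
Others bid (4, 20): truth gives 0, best alternative gives 0.
Others bid (4, 29): truth gives 0, best alternative gives 0.
Others bid (4, 34): truth gives 0, best alternative gives 0.
Others bid (12, 4): truth gives 0, best alternative gives 0.
(Remaining 19 profiles checked similarly; truth is weakly best in each.)
In every case the truthful bid is at least as good as any alternative, so it is a dominant strategy.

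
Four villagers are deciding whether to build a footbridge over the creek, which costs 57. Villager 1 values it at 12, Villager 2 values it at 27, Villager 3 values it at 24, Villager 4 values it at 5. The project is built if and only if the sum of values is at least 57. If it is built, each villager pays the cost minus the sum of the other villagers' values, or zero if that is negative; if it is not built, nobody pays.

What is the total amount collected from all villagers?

Total value 68 ≥ cost 57, so it is built.
Villager 1: others sum to 56; max(0, 57 - 56) = 1.
Villager 2: others sum to 41; max(0, 57 - 41) = 16.
Villager 3: others sum to 44; max(0, 57 - 44) = 13.
Villager 4: others sum to 63; max(0, 57 - 63) = 0.
Total collected = 1 + 16 + 13 + 0 = 30.

30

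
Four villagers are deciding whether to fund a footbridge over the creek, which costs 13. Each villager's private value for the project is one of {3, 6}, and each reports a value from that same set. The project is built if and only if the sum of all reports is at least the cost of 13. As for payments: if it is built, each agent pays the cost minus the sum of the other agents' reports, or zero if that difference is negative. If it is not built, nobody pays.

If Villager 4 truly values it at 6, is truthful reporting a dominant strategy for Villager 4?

Check each profile of the others' reports and compare truth against every alternative report.
Others report (3, 3, 3): truth gives 2, best alternative gives 0.
Others report (3, 6, 6): truth gives 6, best alternative gives 6.
Others report (6, 3, 6): truth gives 6, best alternative gives 6.
Others report (6, 6, 3): truth gives 6, best alternative gives 6.
Others report (6, 6, 6): truth gives 6, best alternative gives 6.
Others report (3, 3, 6): truth gives 5, best alternative gives 5.
(Remaining 2 profiles checked similarly; truth is weakly best in each.)
In every case the truthful report is at least as good as any alternative, so it is a dominant strategy.

Yes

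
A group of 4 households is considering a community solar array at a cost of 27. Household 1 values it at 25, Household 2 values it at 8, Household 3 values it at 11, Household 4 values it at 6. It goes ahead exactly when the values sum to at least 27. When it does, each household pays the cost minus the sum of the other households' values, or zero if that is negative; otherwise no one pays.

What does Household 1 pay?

Total value 50 ≥ cost 27, so the project is built.
The other households' values sum to 25.
Cost minus that sum is 27 - 25 = 2.

2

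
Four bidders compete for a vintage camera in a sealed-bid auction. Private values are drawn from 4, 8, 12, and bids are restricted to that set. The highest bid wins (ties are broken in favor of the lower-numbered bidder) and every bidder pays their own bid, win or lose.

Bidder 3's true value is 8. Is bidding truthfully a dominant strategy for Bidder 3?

No

Consider the case where Bidder 1 bids 4, Bidder 2 bids 4 and Bidder 4 bids 12.
Truthful bid 8: loses but pays 8, utility -8.
Bid 4 instead: loses but pays 4, utility -4.
Since -4 > -8, bidding 4 is strictly better here, so truthful bidding is not dominant.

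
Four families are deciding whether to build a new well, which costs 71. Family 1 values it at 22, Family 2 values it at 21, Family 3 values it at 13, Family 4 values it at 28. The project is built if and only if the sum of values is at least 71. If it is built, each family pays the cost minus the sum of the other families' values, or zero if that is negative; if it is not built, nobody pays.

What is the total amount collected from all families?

32

Total value 84 ≥ cost 71, so it is built.
Family 1: others sum to 62; max(0, 71 - 62) = 9.
Family 2: others sum to 63; max(0, 71 - 63) = 8.
Family 3: others sum to 71; max(0, 71 - 71) = 0.
Family 4: others sum to 56; max(0, 71 - 56) = 15.
Total collected = 9 + 8 + 0 + 15 = 32.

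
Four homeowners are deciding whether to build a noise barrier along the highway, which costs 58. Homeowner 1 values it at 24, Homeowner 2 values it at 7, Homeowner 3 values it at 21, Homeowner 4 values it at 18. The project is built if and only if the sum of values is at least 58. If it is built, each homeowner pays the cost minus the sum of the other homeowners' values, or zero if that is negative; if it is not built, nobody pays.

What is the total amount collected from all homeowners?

Total value 70 ≥ cost 58, so it is built.
Homeowner 1: others sum to 46; max(0, 58 - 46) = 12.
Homeowner 2: others sum to 63; max(0, 58 - 63) = 0.
Homeowner 3: others sum to 49; max(0, 58 - 49) = 9.
Homeowner 4: others sum to 52; max(0, 58 - 52) = 6.
Total collected = 12 + 0 + 9 + 6 = 27.

27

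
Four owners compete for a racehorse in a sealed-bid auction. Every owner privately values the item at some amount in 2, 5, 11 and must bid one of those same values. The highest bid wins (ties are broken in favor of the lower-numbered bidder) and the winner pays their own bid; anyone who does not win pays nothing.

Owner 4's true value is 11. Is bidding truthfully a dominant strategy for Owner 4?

Consider the case where Owner 1 bids 2, Owner 2 bids 2 and Owner 3 bids 2.
Truthful bid 11: wins, pays 11, utility 11 - 11 = 0.
Bid 5 instead: wins, pays 5, utility 11 - 5 = 6.
Since 6 > 0, bidding 5 is strictly better here, so truthful bidding is not dominant.

No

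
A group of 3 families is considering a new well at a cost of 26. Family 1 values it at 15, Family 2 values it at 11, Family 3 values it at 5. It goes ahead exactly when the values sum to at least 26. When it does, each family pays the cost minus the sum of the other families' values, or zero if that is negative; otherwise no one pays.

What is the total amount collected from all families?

16

Total value 31 ≥ cost 26, so it is built.
Family 1: others sum to 16; max(0, 26 - 16) = 10.
Family 2: others sum to 20; max(0, 26 - 20) = 6.
Family 3: others sum to 26; max(0, 26 - 26) = 0.
Total collected = 10 + 6 + 0 = 16.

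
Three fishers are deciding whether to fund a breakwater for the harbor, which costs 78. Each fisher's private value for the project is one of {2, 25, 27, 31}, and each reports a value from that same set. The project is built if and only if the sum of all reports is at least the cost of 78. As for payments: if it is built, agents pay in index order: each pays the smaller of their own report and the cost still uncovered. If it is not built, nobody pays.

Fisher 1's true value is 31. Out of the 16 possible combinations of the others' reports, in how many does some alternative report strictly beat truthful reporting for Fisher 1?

Others report (25, 27): truth gives 0; report 27 gives 4 > 0. Violating.
Others report (25, 31): truth gives 0; report 25 gives 6 > 0. Violating.
Others report (27, 25): truth gives 0; report 27 gives 4 > 0. Violating.
Others report (27, 27): truth gives 0; report 25 gives 6 > 0. Violating.
Others report (2, 2): truth gives 0; no alternative beats it.
Others report (2, 25): truth gives 0; no alternative beats it.
(Checking all 16 profiles: 8 have a profitable deviation, 8 do not.)

8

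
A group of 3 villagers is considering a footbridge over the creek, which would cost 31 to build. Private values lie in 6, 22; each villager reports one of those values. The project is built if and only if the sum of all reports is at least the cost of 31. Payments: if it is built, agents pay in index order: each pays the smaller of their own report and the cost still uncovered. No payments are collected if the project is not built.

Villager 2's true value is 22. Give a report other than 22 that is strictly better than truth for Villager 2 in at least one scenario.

Suppose Villager 1 reports 6 and Villager 3 reports 22.
Report 22: project built, pays 22, utility 22 - 22 = 0.
Report 6: project built, pays 6, utility 22 - 6 = 16.
So reporting 6 beats truth here (16 > 0).

6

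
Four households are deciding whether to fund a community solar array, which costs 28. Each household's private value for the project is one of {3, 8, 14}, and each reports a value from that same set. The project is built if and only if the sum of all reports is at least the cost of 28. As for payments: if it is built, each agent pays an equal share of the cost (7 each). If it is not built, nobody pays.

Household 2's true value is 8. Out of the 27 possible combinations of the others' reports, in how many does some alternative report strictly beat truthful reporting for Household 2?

6

Others report (3, 3, 8): truth gives 0; report 14 gives 1 > 0. Violating.
Others report (3, 8, 3): truth gives 0; report 14 gives 1 > 0. Violating.
Others report (3, 8, 8): truth gives 0; report 14 gives 1 > 0. Violating.
Others report (8, 3, 3): truth gives 0; report 14 gives 1 > 0. Violating.
Others report (3, 3, 3): truth gives 0; no alternative beats it.
Others report (3, 3, 14): truth gives 1; no alternative beats it.
(Checking all 27 profiles: 6 have a profitable deviation, 21 do not.)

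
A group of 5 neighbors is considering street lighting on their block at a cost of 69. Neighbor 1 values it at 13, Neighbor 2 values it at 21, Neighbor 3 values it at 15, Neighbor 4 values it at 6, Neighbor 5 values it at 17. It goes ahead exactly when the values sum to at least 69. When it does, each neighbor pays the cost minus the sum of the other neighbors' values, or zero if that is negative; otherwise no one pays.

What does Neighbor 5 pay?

14

Total value 72 ≥ cost 69, so the project is built.
The other neighbors' values sum to 55.
Cost minus that sum is 69 - 55 = 14.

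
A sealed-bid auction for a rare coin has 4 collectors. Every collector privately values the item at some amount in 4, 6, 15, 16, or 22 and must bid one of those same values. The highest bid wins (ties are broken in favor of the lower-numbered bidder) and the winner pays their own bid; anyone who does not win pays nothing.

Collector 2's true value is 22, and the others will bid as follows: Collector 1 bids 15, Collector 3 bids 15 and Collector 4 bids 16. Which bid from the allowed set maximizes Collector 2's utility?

Bid 4: loses, pays 0, utility 0.
Bid 6: loses, pays 0, utility 0.
Bid 15: loses, pays 0, utility 0.
Bid 16: wins, pays 16, utility 22 - 16 = 6.
Bid 22: wins, pays 22, utility 22 - 22 = 0.
The best choice is 16 with utility 6.

16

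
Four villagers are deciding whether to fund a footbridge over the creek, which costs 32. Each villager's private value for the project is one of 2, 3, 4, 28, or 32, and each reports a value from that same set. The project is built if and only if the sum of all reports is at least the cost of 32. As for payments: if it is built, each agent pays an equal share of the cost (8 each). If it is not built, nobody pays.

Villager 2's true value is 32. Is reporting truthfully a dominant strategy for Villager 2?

Yes

Check each profile of the others' reports and compare truth against every alternative report.
Others report (2, 2, 2): truth gives 24, best alternative gives 24.
Others report (2, 2, 3): truth gives 24, best alternative gives 24.
Others report (2, 2, 4): truth gives 24, best alternative gives 24.
Others report (2, 2, 28): truth gives 24, best alternative gives 24.
Others report (2, 2, 32): truth gives 24, best alternative gives 24.
Others report (2, 3, 2): truth gives 24, best alternative gives 24.
(Remaining 119 profiles checked similarly; truth is weakly best in each.)
In every case the truthful report is at least as good as any alternative, so it is a dominant strategy.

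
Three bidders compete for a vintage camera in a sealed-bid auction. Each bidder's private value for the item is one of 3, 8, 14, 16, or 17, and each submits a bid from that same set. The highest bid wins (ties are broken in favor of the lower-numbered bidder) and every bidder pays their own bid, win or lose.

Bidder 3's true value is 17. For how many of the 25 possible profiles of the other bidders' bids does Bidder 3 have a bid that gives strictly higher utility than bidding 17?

18

Others bid (3, 3): truth gives 0; bid 8 gives 9 > 0. Violating.
Others bid (3, 8): truth gives 0; bid 14 gives 3 > 0. Violating.
Others bid (3, 14): truth gives 0; bid 16 gives 1 > 0. Violating.
Others bid (3, 17): truth gives -17; bid 3 gives -3 > -17. Violating.
Others bid (3, 16): truth gives 0; no alternative beats it.
Others bid (8, 16): truth gives 0; no alternative beats it.
(Checking all 25 profiles: 18 have a profitable deviation, 7 do not.)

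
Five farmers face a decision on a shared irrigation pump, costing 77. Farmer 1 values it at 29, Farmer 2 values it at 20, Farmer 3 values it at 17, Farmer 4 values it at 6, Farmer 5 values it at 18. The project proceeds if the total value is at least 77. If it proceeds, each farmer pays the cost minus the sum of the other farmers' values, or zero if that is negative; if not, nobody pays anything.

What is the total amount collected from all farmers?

32

Total value 90 ≥ cost 77, so it is built.
Farmer 1: others sum to 61; max(0, 77 - 61) = 16.
Farmer 2: others sum to 70; max(0, 77 - 70) = 7.
Farmer 3: others sum to 73; max(0, 77 - 73) = 4.
Farmer 4: others sum to 84; max(0, 77 - 84) = 0.
Farmer 5: others sum to 72; max(0, 77 - 72) = 5.
Total collected = 16 + 7 + 4 + 0 + 5 = 32.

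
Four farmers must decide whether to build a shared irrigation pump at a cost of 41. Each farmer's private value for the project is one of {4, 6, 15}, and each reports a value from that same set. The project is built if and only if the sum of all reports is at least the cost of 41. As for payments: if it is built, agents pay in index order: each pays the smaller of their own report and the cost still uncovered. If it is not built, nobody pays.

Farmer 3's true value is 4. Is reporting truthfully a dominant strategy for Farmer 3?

Yes

Check each profile of the others' reports and compare truth against every alternative report.
Others report (6, 15, 15): truth gives 0, best alternative gives -2.
Others report (15, 6, 15): truth gives 0, best alternative gives -2.
Others report (15, 15, 6): truth gives 0, best alternative gives -2.
Others report (15, 15, 15): truth gives 0, best alternative gives -2.
Others report (4, 4, 4): truth gives 0, best alternative gives 0.
Others report (4, 4, 6): truth gives 0, best alternative gives 0.
(Remaining 21 profiles checked similarly; truth is weakly best in each.)
In every case the truthful report is at least as good as any alternative, so it is a dominant strategy.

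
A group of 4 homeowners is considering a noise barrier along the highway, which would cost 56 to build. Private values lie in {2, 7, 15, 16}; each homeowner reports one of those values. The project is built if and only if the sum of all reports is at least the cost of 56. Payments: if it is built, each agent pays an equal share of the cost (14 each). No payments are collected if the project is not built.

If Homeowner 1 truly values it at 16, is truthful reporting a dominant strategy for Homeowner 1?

Check each profile of the others' reports and compare truth against every alternative report.
Others report (15, 15, 15): truth gives 2, best alternative gives 2.
Others report (15, 15, 16): truth gives 2, best alternative gives 2.
Others report (15, 16, 15): truth gives 2, best alternative gives 2.
Others report (15, 16, 16): truth gives 2, best alternative gives 2.
Others report (16, 15, 15): truth gives 2, best alternative gives 2.
Others report (16, 15, 16): truth gives 2, best alternative gives 2.
(Remaining 58 profiles checked similarly; truth is weakly best in each.)
In every case the truthful report is at least as good as any alternative, so it is a dominant strategy.

Yes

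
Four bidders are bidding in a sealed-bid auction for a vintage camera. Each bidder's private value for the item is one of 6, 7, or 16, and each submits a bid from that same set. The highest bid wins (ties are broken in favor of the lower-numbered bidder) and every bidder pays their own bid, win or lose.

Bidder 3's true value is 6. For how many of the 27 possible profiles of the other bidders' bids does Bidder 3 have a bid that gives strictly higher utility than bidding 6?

Others bid (6, 6, 6): truth gives -6; bid 7 gives -1 > -6. Violating.
Others bid (6, 6, 7): truth gives -6; bid 7 gives -1 > -6. Violating.
Others bid (6, 6, 16): truth gives -6; no alternative beats it.
Others bid (6, 7, 6): truth gives -6; no alternative beats it.
(Checking all 27 profiles: 2 have a profitable deviation, 25 do not.)

2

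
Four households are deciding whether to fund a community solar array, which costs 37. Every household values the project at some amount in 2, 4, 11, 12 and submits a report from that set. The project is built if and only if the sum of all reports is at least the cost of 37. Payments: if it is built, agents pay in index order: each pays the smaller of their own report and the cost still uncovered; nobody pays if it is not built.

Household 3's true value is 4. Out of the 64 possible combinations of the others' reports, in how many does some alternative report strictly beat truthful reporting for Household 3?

Others report (11, 12, 12): truth gives 0; report 2 gives 2 > 0. Violating.
Others report (12, 11, 12): truth gives 0; report 2 gives 2 > 0. Violating.
Others report (12, 12, 11): truth gives 0; report 2 gives 2 > 0. Violating.
Others report (12, 12, 12): truth gives 0; report 2 gives 2 > 0. Violating.
Others report (2, 2, 2): truth gives 0; no alternative beats it.
Others report (2, 2, 4): truth gives 0; no alternative beats it.
(Checking all 64 profiles: 4 have a profitable deviation, 60 do not.)

4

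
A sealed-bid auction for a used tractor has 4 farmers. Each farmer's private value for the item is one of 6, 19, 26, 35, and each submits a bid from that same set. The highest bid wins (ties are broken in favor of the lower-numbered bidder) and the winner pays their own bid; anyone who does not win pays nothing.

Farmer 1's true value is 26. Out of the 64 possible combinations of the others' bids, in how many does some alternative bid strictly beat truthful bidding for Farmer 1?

8

Others bid (6, 6, 6): truth gives 0; bid 6 gives 20 > 0. Violating.
Others bid (6, 6, 19): truth gives 0; bid 19 gives 7 > 0. Violating.
Others bid (6, 19, 6): truth gives 0; bid 19 gives 7 > 0. Violating.
Others bid (6, 19, 19): truth gives 0; bid 19 gives 7 > 0. Violating.
Others bid (6, 6, 26): truth gives 0; no alternative beats it.
Others bid (6, 6, 35): truth gives 0; no alternative beats it.
(Checking all 64 profiles: 8 have a profitable deviation, 56 do not.)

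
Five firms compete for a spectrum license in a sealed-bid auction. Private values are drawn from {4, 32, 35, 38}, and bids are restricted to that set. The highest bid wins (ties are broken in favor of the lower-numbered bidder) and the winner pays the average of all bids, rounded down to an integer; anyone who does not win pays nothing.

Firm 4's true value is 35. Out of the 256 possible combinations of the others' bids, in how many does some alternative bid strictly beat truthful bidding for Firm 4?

73

Others bid (4, 4, 4, 4): truth gives 25; bid 32 gives 26 > 25. Violating.
Others bid (4, 4, 4, 38): truth gives 0; bid 38 gives 18 > 0. Violating.
Others bid (4, 4, 32, 38): truth gives 0; bid 38 gives 12 > 0. Violating.
Others bid (4, 4, 35, 4): truth gives 0; bid 38 gives 18 > 0. Violating.
Others bid (4, 4, 4, 32): truth gives 20; no alternative beats it.
Others bid (4, 4, 4, 35): truth gives 19; no alternative beats it.
(Checking all 256 profiles: 73 have a profitable deviation, 183 do not.)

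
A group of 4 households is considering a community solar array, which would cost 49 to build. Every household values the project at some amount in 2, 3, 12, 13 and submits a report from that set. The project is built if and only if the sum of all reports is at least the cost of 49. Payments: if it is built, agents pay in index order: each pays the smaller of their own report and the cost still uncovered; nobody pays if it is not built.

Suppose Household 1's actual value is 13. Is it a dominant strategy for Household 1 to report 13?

No

Consider the case where Household 2 reports 12, Household 3 reports 12 and Household 4 reports 13.
Truthful report 13: project built, pays 13, utility 13 - 13 = 0.
Report 12 instead: project built, pays 12, utility 13 - 12 = 1.
Since 1 > 0, reporting 12 is strictly better here, so truthful reporting is not dominant.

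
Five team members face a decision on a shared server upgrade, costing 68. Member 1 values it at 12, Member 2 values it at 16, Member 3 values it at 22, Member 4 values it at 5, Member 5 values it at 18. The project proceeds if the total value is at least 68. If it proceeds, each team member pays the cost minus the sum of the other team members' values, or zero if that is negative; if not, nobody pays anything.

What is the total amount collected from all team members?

48

Total value 73 ≥ cost 68, so it is built.
Member 1: others sum to 61; max(0, 68 - 61) = 7.
Member 2: others sum to 57; max(0, 68 - 57) = 11.
Member 3: others sum to 51; max(0, 68 - 51) = 17.
Member 4: others sum to 68; max(0, 68 - 68) = 0.
Member 5: others sum to 55; max(0, 68 - 55) = 13.
Total collected = 7 + 11 + 17 + 0 + 13 = 48.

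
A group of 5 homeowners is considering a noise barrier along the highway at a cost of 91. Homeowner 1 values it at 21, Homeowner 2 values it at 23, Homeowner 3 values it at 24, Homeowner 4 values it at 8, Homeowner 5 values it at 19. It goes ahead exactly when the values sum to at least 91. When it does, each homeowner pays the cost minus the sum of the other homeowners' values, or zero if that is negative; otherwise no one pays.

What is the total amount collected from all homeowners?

75

Total value 95 ≥ cost 91, so it is built.
Homeowner 1: others sum to 74; max(0, 91 - 74) = 17.
Homeowner 2: others sum to 72; max(0, 91 - 72) = 19.
Homeowner 3: others sum to 71; max(0, 91 - 71) = 20.
Homeowner 4: others sum to 87; max(0, 91 - 87) = 4.
Homeowner 5: others sum to 76; max(0, 91 - 76) = 15.
Total collected = 17 + 19 + 20 + 4 + 15 = 75.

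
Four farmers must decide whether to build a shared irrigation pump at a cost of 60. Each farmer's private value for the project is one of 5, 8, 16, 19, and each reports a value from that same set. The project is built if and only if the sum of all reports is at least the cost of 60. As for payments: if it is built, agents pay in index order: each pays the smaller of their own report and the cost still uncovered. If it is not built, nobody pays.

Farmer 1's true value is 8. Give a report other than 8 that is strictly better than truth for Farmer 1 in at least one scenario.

5

Suppose Farmer 2 reports 19, Farmer 3 reports 19 and Farmer 4 reports 19.
Report 8: project built, pays 8, utility 8 - 8 = 0.
Report 5: project built, pays 5, utility 8 - 5 = 3.
So reporting 5 beats truth here (3 > 0).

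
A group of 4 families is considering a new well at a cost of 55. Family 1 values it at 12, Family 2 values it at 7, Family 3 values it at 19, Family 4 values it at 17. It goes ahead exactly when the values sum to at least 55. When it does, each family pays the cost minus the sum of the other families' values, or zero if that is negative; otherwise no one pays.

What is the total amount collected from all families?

55

Total value 55 ≥ cost 55, so it is built.
Family 1: others sum to 43; max(0, 55 - 43) = 12.
Family 2: others sum to 48; max(0, 55 - 48) = 7.
Family 3: others sum to 36; max(0, 55 - 36) = 19.
Family 4: others sum to 38; max(0, 55 - 38) = 17.
Total collected = 12 + 7 + 19 + 17 = 55.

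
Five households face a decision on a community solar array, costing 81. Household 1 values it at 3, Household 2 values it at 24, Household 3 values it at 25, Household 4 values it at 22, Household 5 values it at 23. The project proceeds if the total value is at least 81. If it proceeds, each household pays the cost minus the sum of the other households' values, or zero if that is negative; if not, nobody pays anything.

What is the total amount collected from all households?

30

Total value 97 ≥ cost 81, so it is built.
Household 1: others sum to 94; max(0, 81 - 94) = 0.
Household 2: others sum to 73; max(0, 81 - 73) = 8.
Household 3: others sum to 72; max(0, 81 - 72) = 9.
Household 4: others sum to 75; max(0, 81 - 75) = 6.
Household 5: others sum to 74; max(0, 81 - 74) = 7.
Total collected = 0 + 8 + 9 + 6 + 7 = 30.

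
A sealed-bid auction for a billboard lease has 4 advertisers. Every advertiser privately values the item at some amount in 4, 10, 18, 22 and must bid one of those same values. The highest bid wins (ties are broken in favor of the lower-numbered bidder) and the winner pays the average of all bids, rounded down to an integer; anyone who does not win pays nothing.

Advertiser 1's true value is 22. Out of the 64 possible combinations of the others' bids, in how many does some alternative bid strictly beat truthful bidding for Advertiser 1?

27

Others bid (4, 4, 4): truth gives 14; bid 4 gives 18 > 14. Violating.
Others bid (4, 4, 10): truth gives 12; bid 10 gives 15 > 12. Violating.
Others bid (4, 4, 18): truth gives 10; bid 18 gives 11 > 10. Violating.
Others bid (4, 10, 4): truth gives 12; bid 10 gives 15 > 12. Violating.
Others bid (4, 4, 22): truth gives 9; no alternative beats it.
Others bid (4, 10, 22): truth gives 8; no alternative beats it.
(Checking all 64 profiles: 27 have a profitable deviation, 37 do not.)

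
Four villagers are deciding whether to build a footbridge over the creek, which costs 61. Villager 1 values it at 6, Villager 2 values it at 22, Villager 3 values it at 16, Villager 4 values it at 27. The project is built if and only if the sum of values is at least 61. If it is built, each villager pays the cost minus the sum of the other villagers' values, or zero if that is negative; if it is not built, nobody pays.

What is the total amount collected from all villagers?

Total value 71 ≥ cost 61, so it is built.
Villager 1: others sum to 65; max(0, 61 - 65) = 0.
Villager 2: others sum to 49; max(0, 61 - 49) = 12.
Villager 3: others sum to 55; max(0, 61 - 55) = 6.
Villager 4: others sum to 44; max(0, 61 - 44) = 17.
Total collected = 0 + 12 + 6 + 17 = 35.

35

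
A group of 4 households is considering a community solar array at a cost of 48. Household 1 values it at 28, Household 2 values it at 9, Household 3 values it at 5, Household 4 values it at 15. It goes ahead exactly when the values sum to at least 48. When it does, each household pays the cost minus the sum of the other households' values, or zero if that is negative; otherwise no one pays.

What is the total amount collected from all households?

Total value 57 ≥ cost 48, so it is built.
Household 1: others sum to 29; max(0, 48 - 29) = 19.
Household 2: others sum to 48; max(0, 48 - 48) = 0.
Household 3: others sum to 52; max(0, 48 - 52) = 0.
Household 4: others sum to 42; max(0, 48 - 42) = 6.
Total collected = 19 + 0 + 0 + 6 = 25.

25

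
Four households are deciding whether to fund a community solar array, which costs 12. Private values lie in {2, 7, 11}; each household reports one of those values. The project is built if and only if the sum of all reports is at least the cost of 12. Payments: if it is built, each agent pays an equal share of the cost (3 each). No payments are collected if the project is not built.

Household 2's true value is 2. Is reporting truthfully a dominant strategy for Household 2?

Yes

Check each profile of the others' reports and compare truth against every alternative report.
Others report (2, 2, 2): truth gives 0, best alternative gives -1.
Others report (2, 2, 7): truth gives -1, best alternative gives -1.
Others report (2, 2, 11): truth gives -1, best alternative gives -1.
Others report (2, 7, 2): truth gives -1, best alternative gives -1.
Others report (2, 7, 7): truth gives -1, best alternative gives -1.
Others report (2, 7, 11): truth gives -1, best alternative gives -1.
(Remaining 21 profiles checked similarly; truth is weakly best in each.)
In every case the truthful report is at least as good as any alternative, so it is a dominant strategy.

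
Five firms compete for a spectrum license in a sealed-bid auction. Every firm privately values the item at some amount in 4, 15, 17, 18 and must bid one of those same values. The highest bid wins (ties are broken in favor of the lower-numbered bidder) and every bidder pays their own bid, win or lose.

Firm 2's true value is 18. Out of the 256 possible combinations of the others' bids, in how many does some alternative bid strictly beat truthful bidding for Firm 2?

Others bid (4, 4, 4, 4): truth gives 0; bid 15 gives 3 > 0. Violating.
Others bid (4, 4, 4, 15): truth gives 0; bid 15 gives 3 > 0. Violating.
Others bid (4, 4, 4, 17): truth gives 0; bid 17 gives 1 > 0. Violating.
Others bid (4, 4, 15, 4): truth gives 0; bid 15 gives 3 > 0. Violating.
Others bid (4, 4, 4, 18): truth gives 0; no alternative beats it.
Others bid (4, 4, 15, 18): truth gives 0; no alternative beats it.
(Checking all 256 profiles: 118 have a profitable deviation, 138 do not.)

118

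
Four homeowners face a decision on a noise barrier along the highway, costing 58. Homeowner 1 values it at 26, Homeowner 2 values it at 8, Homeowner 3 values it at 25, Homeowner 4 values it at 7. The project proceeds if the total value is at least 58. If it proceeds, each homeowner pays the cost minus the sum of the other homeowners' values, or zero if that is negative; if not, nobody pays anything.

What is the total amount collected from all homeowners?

Total value 66 ≥ cost 58, so it is built.
Homeowner 1: others sum to 40; max(0, 58 - 40) = 18.
Homeowner 2: others sum to 58; max(0, 58 - 58) = 0.
Homeowner 3: others sum to 41; max(0, 58 - 41) = 17.
Homeowner 4: others sum to 59; max(0, 58 - 59) = 0.
Total collected = 18 + 0 + 17 + 0 = 35.

35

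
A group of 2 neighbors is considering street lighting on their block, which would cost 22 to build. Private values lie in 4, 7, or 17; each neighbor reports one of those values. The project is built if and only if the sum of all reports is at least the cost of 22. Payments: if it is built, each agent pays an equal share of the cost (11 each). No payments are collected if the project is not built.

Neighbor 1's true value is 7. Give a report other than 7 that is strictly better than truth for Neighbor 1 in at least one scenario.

Suppose Neighbor 2 reports 17.
Report 7: project built, pays 11, utility 7 - 11 = -4.
Report 4: project not built, utility 0.
So reporting 4 beats truth here (0 > -4).

4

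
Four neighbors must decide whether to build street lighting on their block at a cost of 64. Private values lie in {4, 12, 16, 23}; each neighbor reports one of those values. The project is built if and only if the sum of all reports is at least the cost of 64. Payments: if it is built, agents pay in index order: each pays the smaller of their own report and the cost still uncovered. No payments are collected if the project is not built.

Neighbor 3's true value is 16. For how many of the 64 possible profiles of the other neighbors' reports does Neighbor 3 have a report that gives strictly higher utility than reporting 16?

10

Others report (12, 23, 23): truth gives 0; report 12 gives 4 > 0. Violating.
Others report (16, 16, 23): truth gives 0; report 12 gives 4 > 0. Violating.
Others report (16, 23, 16): truth gives 0; report 12 gives 4 > 0. Violating.
Others report (16, 23, 23): truth gives 0; report 4 gives 12 > 0. Violating.
Others report (4, 4, 4): truth gives 0; no alternative beats it.
Others report (4, 4, 12): truth gives 0; no alternative beats it.
(Checking all 64 profiles: 10 have a profitable deviation, 54 do not.)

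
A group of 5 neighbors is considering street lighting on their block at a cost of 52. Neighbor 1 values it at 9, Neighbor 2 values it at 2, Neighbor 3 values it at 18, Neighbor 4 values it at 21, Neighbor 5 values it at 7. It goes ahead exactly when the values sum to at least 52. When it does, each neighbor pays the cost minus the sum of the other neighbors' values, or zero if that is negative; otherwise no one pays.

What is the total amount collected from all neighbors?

35

Total value 57 ≥ cost 52, so it is built.
Neighbor 1: others sum to 48; max(0, 52 - 48) = 4.
Neighbor 2: others sum to 55; max(0, 52 - 55) = 0.
Neighbor 3: others sum to 39; max(0, 52 - 39) = 13.
Neighbor 4: others sum to 36; max(0, 52 - 36) = 16.
Neighbor 5: others sum to 50; max(0, 52 - 50) = 2.
Total collected = 4 + 0 + 13 + 16 + 2 = 35.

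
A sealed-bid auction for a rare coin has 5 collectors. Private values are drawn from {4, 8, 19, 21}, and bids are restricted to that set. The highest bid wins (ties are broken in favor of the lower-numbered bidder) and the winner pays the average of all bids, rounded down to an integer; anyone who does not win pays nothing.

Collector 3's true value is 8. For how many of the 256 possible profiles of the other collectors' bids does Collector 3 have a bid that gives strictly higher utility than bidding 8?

Others bid (4, 8, 4, 4): truth gives 0; bid 19 gives 1 > 0. Violating.
Others bid (8, 4, 4, 4): truth gives 0; bid 19 gives 1 > 0. Violating.
Others bid (4, 4, 4, 4): truth gives 4; no alternative beats it.
Others bid (4, 4, 4, 8): truth gives 3; no alternative beats it.
(Checking all 256 profiles: 2 have a profitable deviation, 254 do not.)

2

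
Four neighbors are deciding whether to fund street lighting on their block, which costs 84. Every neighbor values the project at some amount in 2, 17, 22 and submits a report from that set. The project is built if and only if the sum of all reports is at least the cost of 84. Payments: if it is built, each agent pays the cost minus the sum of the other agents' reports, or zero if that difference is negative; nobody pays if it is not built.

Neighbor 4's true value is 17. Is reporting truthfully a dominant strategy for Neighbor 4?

Check each profile of the others' reports and compare truth against every alternative report.
Others report (2, 2, 2): truth gives 0, best alternative gives 0.
Others report (2, 2, 17): truth gives 0, best alternative gives 0.
Others report (2, 2, 22): truth gives 0, best alternative gives 0.
Others report (2, 17, 2): truth gives 0, best alternative gives 0.
Others report (2, 17, 17): truth gives 0, best alternative gives 0.
Others report (2, 17, 22): truth gives 0, best alternative gives 0.
(Remaining 21 profiles checked similarly; truth is weakly best in each.)
In every case the truthful report is at least as good as any alternative, so it is a dominant strategy.

Yes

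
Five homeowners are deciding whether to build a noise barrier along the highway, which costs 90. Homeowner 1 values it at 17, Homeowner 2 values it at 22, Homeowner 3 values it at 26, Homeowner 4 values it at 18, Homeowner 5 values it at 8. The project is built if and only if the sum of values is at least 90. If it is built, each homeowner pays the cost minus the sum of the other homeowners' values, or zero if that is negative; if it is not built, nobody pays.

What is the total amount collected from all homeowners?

86

Total value 91 ≥ cost 90, so it is built.
Homeowner 1: others sum to 74; max(0, 90 - 74) = 16.
Homeowner 2: others sum to 69; max(0, 90 - 69) = 21.
Homeowner 3: others sum to 65; max(0, 90 - 65) = 25.
Homeowner 4: others sum to 73; max(0, 90 - 73) = 17.
Homeowner 5: others sum to 83; max(0, 90 - 83) = 7.
Total collected = 16 + 21 + 25 + 17 + 7 = 86.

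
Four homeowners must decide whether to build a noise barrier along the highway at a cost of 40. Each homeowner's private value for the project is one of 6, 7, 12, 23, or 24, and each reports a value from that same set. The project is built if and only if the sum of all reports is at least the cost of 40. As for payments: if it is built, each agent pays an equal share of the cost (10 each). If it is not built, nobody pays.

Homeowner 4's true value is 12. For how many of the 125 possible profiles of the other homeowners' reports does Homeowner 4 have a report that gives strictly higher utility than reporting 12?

Others report (6, 6, 6): truth gives 0; report 23 gives 2 > 0. Violating.
Others report (6, 6, 7): truth gives 0; report 23 gives 2 > 0. Violating.
Others report (6, 6, 12): truth gives 0; report 23 gives 2 > 0. Violating.
Others report (6, 7, 6): truth gives 0; report 23 gives 2 > 0. Violating.
Others report (6, 6, 23): truth gives 2; no alternative beats it.
Others report (6, 6, 24): truth gives 2; no alternative beats it.
(Checking all 125 profiles: 20 have a profitable deviation, 105 do not.)

20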